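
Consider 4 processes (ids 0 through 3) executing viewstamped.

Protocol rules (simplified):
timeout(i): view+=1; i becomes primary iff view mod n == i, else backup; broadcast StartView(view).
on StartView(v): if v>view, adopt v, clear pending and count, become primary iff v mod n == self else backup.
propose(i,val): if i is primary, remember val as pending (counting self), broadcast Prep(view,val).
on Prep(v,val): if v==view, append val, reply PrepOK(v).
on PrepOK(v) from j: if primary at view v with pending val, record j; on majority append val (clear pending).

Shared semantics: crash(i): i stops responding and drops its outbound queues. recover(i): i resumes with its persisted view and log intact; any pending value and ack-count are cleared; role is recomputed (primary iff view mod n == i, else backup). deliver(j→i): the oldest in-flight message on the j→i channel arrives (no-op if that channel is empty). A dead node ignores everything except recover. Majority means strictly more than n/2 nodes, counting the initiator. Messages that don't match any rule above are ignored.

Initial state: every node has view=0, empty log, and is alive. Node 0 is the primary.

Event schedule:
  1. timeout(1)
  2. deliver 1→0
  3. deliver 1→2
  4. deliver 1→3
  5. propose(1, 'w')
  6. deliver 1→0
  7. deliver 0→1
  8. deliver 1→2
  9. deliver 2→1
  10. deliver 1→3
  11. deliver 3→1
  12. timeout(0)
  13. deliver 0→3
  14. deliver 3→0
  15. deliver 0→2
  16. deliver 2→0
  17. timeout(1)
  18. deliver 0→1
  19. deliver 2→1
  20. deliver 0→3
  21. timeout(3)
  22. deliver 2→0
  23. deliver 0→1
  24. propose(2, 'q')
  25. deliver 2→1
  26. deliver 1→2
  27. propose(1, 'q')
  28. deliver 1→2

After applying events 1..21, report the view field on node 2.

2

[1] timeout(1) → N1(prim v1 [-])
[2] deliver 1→0 → N0(back v1 [-])
[3] deliver 1→2 → N2(back v1 [-])
[4] deliver 1→3 → N3(back v1 [-])
[5] propose(1,'w') → ∅
[6] deliver 1→0 → N0(back v1 [w])
[7] deliver 0→1 → ∅
[8] deliver 1→2 → N2(back v1 [w])
[9] deliver 2→1 → N1(prim v1 [w])
[10] deliver 1→3 → N3(back v1 [w])
[11] deliver 3→1 → ∅
[12] timeout(0) → N0(back v2 [w])
[13] deliver 0→3 → N3(back v2 [w])
[14] deliver 3→0 → ∅
[15] deliver 0→2 → N2(prim v2 [w])
[16] deliver 2→0 → ∅
[17] timeout(1) → N1(back v2 [w])
[18] deliver 0→1 → ∅
[19] deliver 2→1 → ∅
[20] deliver 0→3 → ∅
[21] timeout(3) → N3(prim v3 [w])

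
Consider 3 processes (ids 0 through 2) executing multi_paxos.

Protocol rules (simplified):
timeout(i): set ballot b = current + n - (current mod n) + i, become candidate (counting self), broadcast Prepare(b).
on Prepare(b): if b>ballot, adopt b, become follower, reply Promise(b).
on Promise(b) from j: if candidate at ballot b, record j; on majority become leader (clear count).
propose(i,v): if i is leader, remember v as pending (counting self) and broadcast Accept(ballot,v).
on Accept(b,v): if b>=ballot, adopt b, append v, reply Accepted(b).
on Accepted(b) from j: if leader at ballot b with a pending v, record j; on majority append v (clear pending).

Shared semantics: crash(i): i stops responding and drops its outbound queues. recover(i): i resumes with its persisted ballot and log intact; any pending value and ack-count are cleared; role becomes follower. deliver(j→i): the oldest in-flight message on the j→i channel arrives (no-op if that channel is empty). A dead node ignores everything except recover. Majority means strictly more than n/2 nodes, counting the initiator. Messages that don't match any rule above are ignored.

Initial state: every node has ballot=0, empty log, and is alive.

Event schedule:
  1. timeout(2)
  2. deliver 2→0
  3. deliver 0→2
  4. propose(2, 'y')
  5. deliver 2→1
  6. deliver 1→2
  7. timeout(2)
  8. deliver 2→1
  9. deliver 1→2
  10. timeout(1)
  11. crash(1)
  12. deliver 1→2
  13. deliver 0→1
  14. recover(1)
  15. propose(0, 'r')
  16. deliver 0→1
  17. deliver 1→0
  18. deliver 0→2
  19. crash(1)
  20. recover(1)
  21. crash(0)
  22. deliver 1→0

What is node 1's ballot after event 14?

7

1. timeout(2):  <2:cand b5 ->
2. deliver 2→0:  <0:foll b5 ->
3. deliver 0→2:  <2:lead b5 ->
4. propose(2,'y'):  nop
5. deliver 2→1:  <1:foll b5 ->
6. deliver 1→2:  nop
7. timeout(2):  <2:cand b8 ->
8. deliver 2→1:  <1:foll b5 y>
9. deliver 1→2:  nop
10. timeout(1):  <1:cand b7 y>
11. crash(1):  <1:✗cand b7 y>
12. deliver 1→2:  nop
13. deliver 0→1:  nop
14. recover(1):  <1:foll b7 y>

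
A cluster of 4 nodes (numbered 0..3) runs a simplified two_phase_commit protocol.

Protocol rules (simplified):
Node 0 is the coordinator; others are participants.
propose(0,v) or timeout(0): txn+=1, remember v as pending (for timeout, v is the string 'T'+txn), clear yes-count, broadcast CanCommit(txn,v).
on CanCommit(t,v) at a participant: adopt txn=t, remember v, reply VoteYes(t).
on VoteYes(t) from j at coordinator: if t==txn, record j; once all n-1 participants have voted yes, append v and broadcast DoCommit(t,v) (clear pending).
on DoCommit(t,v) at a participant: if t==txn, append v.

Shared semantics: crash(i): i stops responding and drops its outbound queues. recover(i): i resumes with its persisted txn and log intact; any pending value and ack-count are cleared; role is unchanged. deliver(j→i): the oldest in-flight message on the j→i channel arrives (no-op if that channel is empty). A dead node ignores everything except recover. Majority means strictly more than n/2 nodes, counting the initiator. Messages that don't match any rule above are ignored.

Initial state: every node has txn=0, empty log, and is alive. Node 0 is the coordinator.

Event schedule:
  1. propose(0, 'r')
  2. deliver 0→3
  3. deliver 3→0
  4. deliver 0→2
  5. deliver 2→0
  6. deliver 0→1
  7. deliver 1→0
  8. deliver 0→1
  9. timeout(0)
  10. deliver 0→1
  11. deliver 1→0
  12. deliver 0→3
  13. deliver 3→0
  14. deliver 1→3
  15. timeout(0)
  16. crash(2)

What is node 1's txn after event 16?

1. propose(0,'r'):  <0:coor t1 ->
2. deliver 0→3:  <3:part t1 ->
3. deliver 3→0:  nop
4. deliver 0→2:  <2:part t1 ->
5. deliver 2→0:  nop
6. deliver 0→1:  <1:part t1 ->
7. deliver 1→0:  <0:coor t1 r>
8. deliver 0→1:  <1:part t1 r>
9. timeout(0):  <0:coor t2 r>
10. deliver 0→1:  <1:part t2 r>
11. deliver 1→0:  nop
12. deliver 0→3:  <3:part t1 r>
13. deliver 3→0:  nop
14. deliver 1→3:  nop
15. timeout(0):  <0:coor t3 r>
16. crash(2):  <2:✗part t1 ->

2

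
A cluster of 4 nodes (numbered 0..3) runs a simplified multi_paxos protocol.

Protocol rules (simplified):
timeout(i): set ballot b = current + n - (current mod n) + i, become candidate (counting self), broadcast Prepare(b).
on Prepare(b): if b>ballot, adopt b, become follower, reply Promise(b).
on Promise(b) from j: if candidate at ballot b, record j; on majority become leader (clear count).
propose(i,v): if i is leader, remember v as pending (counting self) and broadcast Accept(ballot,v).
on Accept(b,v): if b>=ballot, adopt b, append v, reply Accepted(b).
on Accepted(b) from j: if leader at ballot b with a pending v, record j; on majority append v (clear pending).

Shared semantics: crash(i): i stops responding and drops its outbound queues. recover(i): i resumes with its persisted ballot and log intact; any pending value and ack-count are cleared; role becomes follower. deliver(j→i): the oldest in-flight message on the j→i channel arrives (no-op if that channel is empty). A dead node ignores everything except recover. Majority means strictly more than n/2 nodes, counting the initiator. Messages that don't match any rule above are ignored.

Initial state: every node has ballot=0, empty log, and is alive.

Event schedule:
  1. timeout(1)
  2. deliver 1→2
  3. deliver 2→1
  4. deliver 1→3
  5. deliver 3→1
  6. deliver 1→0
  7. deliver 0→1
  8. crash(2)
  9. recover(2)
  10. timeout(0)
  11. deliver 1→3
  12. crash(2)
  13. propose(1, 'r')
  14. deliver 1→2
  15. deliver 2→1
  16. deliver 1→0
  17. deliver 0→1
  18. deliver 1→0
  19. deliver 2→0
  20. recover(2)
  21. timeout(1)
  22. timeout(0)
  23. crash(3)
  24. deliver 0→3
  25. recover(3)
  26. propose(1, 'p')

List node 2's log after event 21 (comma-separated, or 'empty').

empty

[1] timeout(1) → N1(cand b5 [-])
[2] deliver 1→2 → N2(foll b5 [-])
[3] deliver 2→1 → ∅
[4] deliver 1→3 → N3(foll b5 [-])
[5] deliver 3→1 → N1(lead b5 [-])
[6] deliver 1→0 → N0(foll b5 [-])
[7] deliver 0→1 → ∅
[8] crash(2) → N2(✗foll b5 [-])
[9] recover(2) → N2(foll b5 [-])
[10] timeout(0) → N0(cand b8 [-])
[11] deliver 1→3 → ∅
[12] crash(2) → N2(✗foll b5 [-])
[13] propose(1,'r') → ∅
[14] deliver 1→2 → ∅
[15] deliver 2→1 → ∅
[16] deliver 1→0 → ∅
[17] deliver 0→1 → N1(foll b8 [-])
[18] deliver 1→0 → ∅
[19] deliver 2→0 → ∅
[20] recover(2) → N2(foll b5 [-])
[21] timeout(1) → N1(cand b13 [-])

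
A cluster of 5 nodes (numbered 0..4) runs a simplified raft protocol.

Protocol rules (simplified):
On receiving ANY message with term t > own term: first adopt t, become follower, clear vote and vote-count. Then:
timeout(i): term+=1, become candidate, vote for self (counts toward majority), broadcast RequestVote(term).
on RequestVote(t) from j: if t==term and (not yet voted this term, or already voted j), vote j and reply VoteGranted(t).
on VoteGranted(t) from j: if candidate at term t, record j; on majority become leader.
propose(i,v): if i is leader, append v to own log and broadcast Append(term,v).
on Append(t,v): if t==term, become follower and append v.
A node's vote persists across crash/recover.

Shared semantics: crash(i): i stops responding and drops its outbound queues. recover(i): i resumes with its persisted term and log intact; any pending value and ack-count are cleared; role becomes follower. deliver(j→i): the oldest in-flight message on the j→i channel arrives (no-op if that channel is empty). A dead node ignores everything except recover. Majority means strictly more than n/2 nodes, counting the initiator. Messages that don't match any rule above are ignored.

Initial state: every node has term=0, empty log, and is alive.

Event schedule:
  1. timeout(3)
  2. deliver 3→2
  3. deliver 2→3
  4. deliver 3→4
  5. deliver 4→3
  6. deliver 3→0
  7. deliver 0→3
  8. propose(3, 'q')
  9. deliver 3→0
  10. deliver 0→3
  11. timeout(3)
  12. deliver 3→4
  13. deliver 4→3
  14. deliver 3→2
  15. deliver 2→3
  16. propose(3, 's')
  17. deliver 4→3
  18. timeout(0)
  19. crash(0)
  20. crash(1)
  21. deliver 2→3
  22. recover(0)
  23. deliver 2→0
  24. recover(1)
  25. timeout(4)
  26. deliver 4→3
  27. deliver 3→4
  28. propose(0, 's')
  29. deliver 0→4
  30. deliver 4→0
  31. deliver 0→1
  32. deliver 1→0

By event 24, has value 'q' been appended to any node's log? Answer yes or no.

yes

e1 timeout(3): 3[cand,t=1,-]
e2 deliver 3→2: 2[foll,t=1,-]
e3 deliver 2→3: ·
e4 deliver 3→4: 4[foll,t=1,-]
e5 deliver 4→3: 3[lead,t=1,-]
e6 deliver 3→0: 0[foll,t=1,-]
e7 deliver 0→3: ·
e8 propose(3,'q'): 3[lead,t=1,q]
e9 deliver 3→0: 0[foll,t=1,q]
e10 deliver 0→3: ·
e11 timeout(3): 3[cand,t=2,q]
e12 deliver 3→4: 4[foll,t=1,q]
e13 deliver 4→3: ·
e14 deliver 3→2: 2[foll,t=1,q]
e15 deliver 2→3: ·
e16 propose(3,'s'): ·
e17 deliver 4→3: ·
e18 timeout(0): 0[cand,t=2,q]
e19 crash(0): 0[✗cand,t=2,q]
e20 crash(1): 1[✗foll,t=0,-]
e21 deliver 2→3: ·
e22 recover(0): 0[foll,t=2,q]
e23 deliver 2→0: ·
e24 recover(1): 1[foll,t=0,-]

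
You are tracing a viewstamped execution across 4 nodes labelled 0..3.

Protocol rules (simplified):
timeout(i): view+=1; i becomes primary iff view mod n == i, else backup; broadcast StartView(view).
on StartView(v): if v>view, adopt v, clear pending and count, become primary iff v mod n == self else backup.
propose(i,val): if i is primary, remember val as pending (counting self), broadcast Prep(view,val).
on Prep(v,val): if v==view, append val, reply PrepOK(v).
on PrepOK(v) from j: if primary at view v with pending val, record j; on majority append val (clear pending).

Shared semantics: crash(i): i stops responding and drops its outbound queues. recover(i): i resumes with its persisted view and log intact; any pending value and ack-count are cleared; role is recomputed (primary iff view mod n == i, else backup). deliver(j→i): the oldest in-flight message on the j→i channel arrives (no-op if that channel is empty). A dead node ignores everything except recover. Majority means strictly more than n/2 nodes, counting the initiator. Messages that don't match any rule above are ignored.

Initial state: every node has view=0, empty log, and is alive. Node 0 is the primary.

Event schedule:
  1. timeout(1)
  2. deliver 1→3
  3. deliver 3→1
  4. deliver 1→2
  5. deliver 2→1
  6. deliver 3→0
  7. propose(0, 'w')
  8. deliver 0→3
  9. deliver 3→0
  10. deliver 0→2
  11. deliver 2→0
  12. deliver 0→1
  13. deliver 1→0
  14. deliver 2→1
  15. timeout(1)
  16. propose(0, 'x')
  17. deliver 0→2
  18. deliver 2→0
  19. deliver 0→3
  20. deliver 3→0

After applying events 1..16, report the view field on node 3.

1

[1] timeout(1) → N1(prim v1 [-])
[2] deliver 1→3 → N3(back v1 [-])
[3] deliver 3→1 → ∅
[4] deliver 1→2 → N2(back v1 [-])
[5] deliver 2→1 → ∅
[6] deliver 3→0 → ∅
[7] propose(0,'w') → ∅
[8] deliver 0→3 → ∅
[9] deliver 3→0 → ∅
[10] deliver 0→2 → ∅
[11] deliver 2→0 → ∅
[12] deliver 0→1 → ∅
[13] deliver 1→0 → N0(back v1 [-])
[14] deliver 2→1 → ∅
[15] timeout(1) → N1(back v2 [-])
[16] propose(0,'x') → ∅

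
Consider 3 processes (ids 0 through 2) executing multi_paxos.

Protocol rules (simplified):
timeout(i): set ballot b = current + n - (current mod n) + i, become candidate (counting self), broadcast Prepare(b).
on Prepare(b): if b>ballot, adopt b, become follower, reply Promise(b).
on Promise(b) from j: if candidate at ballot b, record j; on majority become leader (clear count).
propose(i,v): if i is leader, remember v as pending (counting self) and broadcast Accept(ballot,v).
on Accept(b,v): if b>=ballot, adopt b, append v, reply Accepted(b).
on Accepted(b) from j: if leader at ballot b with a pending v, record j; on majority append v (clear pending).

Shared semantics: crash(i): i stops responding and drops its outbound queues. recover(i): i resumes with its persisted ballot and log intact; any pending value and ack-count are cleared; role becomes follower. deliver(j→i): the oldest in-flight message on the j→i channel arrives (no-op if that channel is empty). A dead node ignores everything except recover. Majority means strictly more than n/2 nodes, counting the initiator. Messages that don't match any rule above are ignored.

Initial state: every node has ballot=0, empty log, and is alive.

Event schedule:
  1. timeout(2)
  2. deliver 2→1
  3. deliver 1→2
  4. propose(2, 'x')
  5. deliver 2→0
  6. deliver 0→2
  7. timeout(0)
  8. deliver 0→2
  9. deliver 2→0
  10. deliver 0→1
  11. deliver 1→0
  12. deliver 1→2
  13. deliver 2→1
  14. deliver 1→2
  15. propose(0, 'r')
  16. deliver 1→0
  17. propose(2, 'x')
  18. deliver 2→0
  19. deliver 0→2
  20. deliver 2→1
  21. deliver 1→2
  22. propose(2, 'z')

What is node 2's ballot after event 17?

6

step 1 timeout(2): 2={cand,b=5,log=-}
step 2 deliver 2→1: 1={foll,b=5,log=-}
step 3 deliver 1→2: 2={lead,b=5,log=-}
step 4 propose(2,'x'): —
step 5 deliver 2→0: 0={foll,b=5,log=-}
step 6 deliver 0→2: —
step 7 timeout(0): 0={cand,b=6,log=-}
step 8 deliver 0→2: 2={foll,b=6,log=-}
step 9 deliver 2→0: —
step 10 deliver 0→1: 1={foll,b=6,log=-}
step 11 deliver 1→0: 0={lead,b=6,log=-}
step 12 deliver 1→2: —
step 13 deliver 2→1: —
step 14 deliver 1→2: —
step 15 propose(0,'r'): —
step 16 deliver 1→0: —
step 17 propose(2,'x'): —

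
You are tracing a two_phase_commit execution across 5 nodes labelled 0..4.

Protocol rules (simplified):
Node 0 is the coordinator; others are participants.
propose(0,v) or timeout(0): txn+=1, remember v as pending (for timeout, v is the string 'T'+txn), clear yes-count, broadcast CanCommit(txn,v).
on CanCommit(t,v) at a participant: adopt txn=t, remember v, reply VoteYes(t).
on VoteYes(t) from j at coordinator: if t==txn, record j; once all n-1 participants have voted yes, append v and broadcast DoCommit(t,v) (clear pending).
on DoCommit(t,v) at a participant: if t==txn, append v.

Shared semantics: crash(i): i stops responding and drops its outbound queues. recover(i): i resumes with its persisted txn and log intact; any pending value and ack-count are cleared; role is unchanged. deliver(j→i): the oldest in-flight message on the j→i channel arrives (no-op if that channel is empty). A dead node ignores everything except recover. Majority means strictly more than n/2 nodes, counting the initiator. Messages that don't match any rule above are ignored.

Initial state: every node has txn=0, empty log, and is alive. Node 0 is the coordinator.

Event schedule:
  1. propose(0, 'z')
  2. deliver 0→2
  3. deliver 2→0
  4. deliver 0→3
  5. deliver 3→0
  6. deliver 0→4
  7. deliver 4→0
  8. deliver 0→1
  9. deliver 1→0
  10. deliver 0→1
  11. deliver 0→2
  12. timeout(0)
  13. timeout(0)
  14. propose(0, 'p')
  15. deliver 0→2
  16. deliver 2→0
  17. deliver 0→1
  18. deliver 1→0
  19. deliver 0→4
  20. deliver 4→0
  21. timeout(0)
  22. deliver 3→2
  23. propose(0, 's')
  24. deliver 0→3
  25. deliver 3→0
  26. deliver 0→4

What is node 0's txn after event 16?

4

e1 propose(0,'z'): 0[coor,t=1,-]
e2 deliver 0→2: 2[part,t=1,-]
e3 deliver 2→0: ·
e4 deliver 0→3: 3[part,t=1,-]
e5 deliver 3→0: ·
e6 deliver 0→4: 4[part,t=1,-]
e7 deliver 4→0: ·
e8 deliver 0→1: 1[part,t=1,-]
e9 deliver 1→0: 0[coor,t=1,z]
e10 deliver 0→1: 1[part,t=1,z]
e11 deliver 0→2: 2[part,t=1,z]
e12 timeout(0): 0[coor,t=2,z]
e13 timeout(0): 0[coor,t=3,z]
e14 propose(0,'p'): 0[coor,t=4,z]
e15 deliver 0→2: 2[part,t=2,z]
e16 deliver 2→0: ·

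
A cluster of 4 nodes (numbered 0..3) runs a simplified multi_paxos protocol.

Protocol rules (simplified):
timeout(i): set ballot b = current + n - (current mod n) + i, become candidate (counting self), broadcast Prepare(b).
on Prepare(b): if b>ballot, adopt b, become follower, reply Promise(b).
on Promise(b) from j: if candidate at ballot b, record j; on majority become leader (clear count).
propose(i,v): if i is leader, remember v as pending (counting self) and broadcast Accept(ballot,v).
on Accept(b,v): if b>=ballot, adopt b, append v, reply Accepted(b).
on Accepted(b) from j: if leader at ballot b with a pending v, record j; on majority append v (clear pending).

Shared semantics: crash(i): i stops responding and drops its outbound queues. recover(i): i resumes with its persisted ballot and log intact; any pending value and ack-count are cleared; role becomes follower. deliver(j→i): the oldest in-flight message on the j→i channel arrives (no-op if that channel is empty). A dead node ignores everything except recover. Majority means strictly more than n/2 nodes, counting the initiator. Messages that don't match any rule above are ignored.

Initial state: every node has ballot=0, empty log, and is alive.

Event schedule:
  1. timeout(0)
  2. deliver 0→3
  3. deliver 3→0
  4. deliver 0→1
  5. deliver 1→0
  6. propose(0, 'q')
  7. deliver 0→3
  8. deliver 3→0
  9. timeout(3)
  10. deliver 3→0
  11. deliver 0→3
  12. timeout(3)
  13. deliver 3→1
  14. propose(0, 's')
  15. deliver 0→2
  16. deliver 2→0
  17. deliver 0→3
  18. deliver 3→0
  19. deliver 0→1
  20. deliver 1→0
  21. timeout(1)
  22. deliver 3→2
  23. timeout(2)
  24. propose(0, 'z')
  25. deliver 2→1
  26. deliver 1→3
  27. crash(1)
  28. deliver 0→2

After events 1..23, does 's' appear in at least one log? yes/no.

1. timeout(0):  <0:cand b4 ->
2. deliver 0→3:  <3:foll b4 ->
3. deliver 3→0:  nop
4. deliver 0→1:  <1:foll b4 ->
5. deliver 1→0:  <0:lead b4 ->
6. propose(0,'q'):  nop
7. deliver 0→3:  <3:foll b4 q>
8. deliver 3→0:  nop
9. timeout(3):  <3:cand b11 q>
10. deliver 3→0:  <0:foll b11 ->
11. deliver 0→3:  nop
12. timeout(3):  <3:cand b15 q>
13. deliver 3→1:  <1:foll b11 ->
14. propose(0,'s'):  nop
15. deliver 0→2:  <2:foll b4 ->
16. deliver 2→0:  nop
17. deliver 0→3:  nop
18. deliver 3→0:  <0:foll b15 ->
19. deliver 0→1:  nop
20. deliver 1→0:  nop
21. timeout(1):  <1:cand b13 ->
22. deliver 3→2:  <2:foll b11 ->
23. timeout(2):  <2:cand b14 ->

no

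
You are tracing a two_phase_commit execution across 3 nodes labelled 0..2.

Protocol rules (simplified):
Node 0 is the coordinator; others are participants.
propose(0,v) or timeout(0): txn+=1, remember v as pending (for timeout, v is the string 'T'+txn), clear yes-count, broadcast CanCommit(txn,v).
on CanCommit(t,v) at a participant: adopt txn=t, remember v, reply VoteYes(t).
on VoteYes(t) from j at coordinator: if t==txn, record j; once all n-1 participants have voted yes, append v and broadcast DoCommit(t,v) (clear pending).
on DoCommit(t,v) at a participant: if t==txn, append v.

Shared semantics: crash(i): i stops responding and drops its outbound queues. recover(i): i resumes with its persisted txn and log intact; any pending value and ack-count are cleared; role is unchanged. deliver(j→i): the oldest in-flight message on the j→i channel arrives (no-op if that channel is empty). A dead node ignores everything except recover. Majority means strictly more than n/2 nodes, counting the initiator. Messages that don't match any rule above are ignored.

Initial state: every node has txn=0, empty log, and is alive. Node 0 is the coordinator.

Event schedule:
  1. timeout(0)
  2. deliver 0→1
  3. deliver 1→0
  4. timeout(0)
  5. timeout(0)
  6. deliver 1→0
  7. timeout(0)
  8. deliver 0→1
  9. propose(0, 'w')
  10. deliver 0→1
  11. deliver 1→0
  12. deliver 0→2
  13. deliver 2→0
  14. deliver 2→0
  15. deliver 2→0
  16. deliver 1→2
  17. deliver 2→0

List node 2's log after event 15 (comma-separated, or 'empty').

[1] timeout(0) → N0(coor t1 [-])
[2] deliver 0→1 → N1(part t1 [-])
[3] deliver 1→0 → ∅
[4] timeout(0) → N0(coor t2 [-])
[5] timeout(0) → N0(coor t3 [-])
[6] deliver 1→0 → ∅
[7] timeout(0) → N0(coor t4 [-])
[8] deliver 0→1 → N1(part t2 [-])
[9] propose(0,'w') → N0(coor t5 [-])
[10] deliver 0→1 → N1(part t3 [-])
[11] deliver 1→0 → ∅
[12] deliver 0→2 → N2(part t1 [-])
[13] deliver 2→0 → ∅
[14] deliver 2→0 → ∅
[15] deliver 2→0 → ∅

empty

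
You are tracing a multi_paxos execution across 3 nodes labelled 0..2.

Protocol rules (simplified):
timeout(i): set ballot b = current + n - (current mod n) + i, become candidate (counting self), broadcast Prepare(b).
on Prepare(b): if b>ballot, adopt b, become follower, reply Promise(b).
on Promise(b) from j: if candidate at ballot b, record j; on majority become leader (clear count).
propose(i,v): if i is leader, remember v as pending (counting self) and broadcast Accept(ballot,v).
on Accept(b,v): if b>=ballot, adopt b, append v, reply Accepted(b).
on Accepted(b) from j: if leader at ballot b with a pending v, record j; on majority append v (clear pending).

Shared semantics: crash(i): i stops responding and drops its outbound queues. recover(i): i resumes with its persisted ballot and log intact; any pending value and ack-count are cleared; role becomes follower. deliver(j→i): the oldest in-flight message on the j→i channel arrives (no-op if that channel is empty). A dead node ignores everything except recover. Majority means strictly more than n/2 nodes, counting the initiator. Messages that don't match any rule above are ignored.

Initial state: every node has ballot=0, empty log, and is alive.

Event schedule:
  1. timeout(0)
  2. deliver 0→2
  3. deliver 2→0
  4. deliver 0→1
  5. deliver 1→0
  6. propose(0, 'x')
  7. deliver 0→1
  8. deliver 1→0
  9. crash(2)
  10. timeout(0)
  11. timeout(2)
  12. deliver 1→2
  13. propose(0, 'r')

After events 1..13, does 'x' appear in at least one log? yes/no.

step 1 timeout(0): 0={cand,b=3,log=-}
step 2 deliver 0→2: 2={foll,b=3,log=-}
step 3 deliver 2→0: 0={lead,b=3,log=-}
step 4 deliver 0→1: 1={foll,b=3,log=-}
step 5 deliver 1→0: —
step 6 propose(0,'x'): —
step 7 deliver 0→1: 1={foll,b=3,log=x}
step 8 deliver 1→0: 0={lead,b=3,log=x}
step 9 crash(2): 2={✗foll,b=3,log=-}
step 10 timeout(0): 0={cand,b=6,log=x}
step 11 timeout(2): —
step 12 deliver 1→2: —
step 13 propose(0,'r'): —

yes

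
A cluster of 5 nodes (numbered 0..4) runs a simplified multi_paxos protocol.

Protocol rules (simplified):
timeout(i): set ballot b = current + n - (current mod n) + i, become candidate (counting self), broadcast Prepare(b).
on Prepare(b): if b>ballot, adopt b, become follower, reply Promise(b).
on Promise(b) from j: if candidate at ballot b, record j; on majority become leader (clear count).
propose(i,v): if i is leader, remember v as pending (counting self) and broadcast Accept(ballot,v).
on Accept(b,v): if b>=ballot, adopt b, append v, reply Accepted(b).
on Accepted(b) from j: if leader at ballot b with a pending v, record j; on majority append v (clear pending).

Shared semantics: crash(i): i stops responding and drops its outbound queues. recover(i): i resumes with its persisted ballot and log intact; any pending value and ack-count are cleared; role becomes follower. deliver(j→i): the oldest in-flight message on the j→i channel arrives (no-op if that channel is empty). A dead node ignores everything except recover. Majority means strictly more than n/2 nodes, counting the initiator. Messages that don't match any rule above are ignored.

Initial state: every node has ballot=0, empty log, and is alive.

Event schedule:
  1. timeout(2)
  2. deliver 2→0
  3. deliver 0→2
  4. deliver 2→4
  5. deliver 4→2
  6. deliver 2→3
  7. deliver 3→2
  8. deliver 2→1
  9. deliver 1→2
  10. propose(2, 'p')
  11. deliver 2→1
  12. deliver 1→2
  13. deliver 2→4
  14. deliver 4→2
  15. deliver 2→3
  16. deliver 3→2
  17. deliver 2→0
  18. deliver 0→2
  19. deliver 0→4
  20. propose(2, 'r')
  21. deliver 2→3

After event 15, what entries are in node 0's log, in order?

after 1 — timeout(2): n2:cand/b7/[-]
after 2 — deliver 2→0: n0:foll/b7/[-]
after 3 — deliver 0→2: ·
after 4 — deliver 2→4: n4:foll/b7/[-]
after 5 — deliver 4→2: n2:lead/b7/[-]
after 6 — deliver 2→3: n3:foll/b7/[-]
after 7 — deliver 3→2: ·
after 8 — deliver 2→1: n1:foll/b7/[-]
after 9 — deliver 1→2: ·
after 10 — propose(2,'p'): ·
after 11 — deliver 2→1: n1:foll/b7/[p]
after 12 — deliver 1→2: ·
after 13 — deliver 2→4: n4:foll/b7/[p]
after 14 — deliver 4→2: n2:lead/b7/[p]
after 15 — deliver 2→3: n3:foll/b7/[p]

empty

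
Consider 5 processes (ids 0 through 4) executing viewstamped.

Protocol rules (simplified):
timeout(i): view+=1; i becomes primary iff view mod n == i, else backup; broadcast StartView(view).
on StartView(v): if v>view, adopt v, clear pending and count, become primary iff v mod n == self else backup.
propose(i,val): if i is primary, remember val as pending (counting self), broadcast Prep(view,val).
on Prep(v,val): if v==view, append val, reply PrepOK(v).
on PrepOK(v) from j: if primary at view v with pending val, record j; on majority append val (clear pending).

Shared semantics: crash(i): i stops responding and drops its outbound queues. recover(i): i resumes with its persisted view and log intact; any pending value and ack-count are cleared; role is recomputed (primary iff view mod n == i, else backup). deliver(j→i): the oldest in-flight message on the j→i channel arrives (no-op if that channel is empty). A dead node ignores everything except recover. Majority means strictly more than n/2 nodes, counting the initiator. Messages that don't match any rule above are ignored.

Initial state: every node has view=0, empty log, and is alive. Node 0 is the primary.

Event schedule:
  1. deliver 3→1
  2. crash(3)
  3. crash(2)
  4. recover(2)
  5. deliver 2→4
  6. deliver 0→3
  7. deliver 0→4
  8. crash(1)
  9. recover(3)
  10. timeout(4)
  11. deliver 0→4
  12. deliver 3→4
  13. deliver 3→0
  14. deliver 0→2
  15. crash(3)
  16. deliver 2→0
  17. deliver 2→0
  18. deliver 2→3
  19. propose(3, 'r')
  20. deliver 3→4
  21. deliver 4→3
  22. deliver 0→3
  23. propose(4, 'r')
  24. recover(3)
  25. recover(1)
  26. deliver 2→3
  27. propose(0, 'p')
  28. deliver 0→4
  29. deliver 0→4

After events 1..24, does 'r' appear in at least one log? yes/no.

1. deliver 3→1:  nop
2. crash(3):  <3:✗back v0 ->
3. crash(2):  <2:✗back v0 ->
4. recover(2):  <2:back v0 ->
5. deliver 2→4:  nop
6. deliver 0→3:  nop
7. deliver 0→4:  nop
8. crash(1):  <1:✗back v0 ->
9. recover(3):  <3:back v0 ->
10. timeout(4):  <4:back v1 ->
11. deliver 0→4:  nop
12. deliver 3→4:  nop
13. deliver 3→0:  nop
14. deliver 0→2:  nop
15. crash(3):  <3:✗back v0 ->
16. deliver 2→0:  nop
17. deliver 2→0:  nop
18. deliver 2→3:  nop
19. propose(3,'r'):  nop
20. deliver 3→4:  nop
21. deliver 4→3:  nop
22. deliver 0→3:  nop
23. propose(4,'r'):  nop
24. recover(3):  <3:back v0 ->

no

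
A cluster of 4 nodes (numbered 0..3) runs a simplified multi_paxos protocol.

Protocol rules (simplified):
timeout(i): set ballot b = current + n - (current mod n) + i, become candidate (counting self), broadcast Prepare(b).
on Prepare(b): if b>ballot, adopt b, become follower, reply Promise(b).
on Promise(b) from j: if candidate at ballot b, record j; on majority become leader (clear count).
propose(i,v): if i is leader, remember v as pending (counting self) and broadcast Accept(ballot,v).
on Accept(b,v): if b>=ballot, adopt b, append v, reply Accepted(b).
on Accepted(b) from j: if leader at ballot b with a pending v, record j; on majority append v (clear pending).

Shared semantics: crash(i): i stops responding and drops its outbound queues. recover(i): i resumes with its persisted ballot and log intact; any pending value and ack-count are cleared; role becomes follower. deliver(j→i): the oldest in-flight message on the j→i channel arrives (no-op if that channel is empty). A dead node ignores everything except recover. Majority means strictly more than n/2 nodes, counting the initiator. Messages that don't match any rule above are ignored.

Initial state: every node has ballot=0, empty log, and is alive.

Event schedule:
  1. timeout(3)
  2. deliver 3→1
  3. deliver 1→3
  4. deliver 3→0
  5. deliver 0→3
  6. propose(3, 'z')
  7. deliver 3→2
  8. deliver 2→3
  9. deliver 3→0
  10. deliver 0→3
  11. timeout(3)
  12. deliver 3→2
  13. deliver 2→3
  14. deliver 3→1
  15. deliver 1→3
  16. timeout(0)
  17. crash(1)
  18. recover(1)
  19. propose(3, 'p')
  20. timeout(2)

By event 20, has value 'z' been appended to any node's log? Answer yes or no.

after 1 — timeout(3): n3:cand/b7/[-]
after 2 — deliver 3→1: n1:foll/b7/[-]
after 3 — deliver 1→3: ·
after 4 — deliver 3→0: n0:foll/b7/[-]
after 5 — deliver 0→3: n3:lead/b7/[-]
after 6 — propose(3,'z'): ·
after 7 — deliver 3→2: n2:foll/b7/[-]
after 8 — deliver 2→3: ·
after 9 — deliver 3→0: n0:foll/b7/[z]
after 10 — deliver 0→3: ·
after 11 — timeout(3): n3:cand/b11/[-]
after 12 — deliver 3→2: n2:foll/b7/[z]
after 13 — deliver 2→3: ·
after 14 — deliver 3→1: n1:foll/b7/[z]
after 15 — deliver 1→3: ·
after 16 — timeout(0): n0:cand/b8/[z]
after 17 — crash(1): n1:✗foll/b7/[z]
after 18 — recover(1): n1:foll/b7/[z]
after 19 — propose(3,'p'): ·
after 20 — timeout(2): n2:cand/b10/[z]

yes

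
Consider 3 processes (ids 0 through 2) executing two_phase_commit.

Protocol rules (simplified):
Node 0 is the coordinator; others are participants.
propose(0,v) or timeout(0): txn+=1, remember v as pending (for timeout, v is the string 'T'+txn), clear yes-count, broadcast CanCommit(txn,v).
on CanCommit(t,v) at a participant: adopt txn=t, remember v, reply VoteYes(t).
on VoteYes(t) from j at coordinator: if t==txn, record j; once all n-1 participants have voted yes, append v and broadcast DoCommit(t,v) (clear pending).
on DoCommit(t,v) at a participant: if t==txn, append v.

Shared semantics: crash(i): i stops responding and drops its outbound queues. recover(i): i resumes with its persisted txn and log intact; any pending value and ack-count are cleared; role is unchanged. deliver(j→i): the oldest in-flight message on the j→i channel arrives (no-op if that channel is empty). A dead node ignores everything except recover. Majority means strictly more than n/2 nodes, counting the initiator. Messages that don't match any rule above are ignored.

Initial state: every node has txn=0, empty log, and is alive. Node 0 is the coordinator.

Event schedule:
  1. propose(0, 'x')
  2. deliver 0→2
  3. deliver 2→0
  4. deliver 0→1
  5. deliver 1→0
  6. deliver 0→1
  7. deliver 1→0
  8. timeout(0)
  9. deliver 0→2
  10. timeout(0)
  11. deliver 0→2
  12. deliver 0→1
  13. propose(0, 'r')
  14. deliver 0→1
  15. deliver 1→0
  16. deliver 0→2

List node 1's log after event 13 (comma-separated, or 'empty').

step 1 propose(0,'x'): 0={coor,t=1,log=-}
step 2 deliver 0→2: 2={part,t=1,log=-}
step 3 deliver 2→0: —
step 4 deliver 0→1: 1={part,t=1,log=-}
step 5 deliver 1→0: 0={coor,t=1,log=x}
step 6 deliver 0→1: 1={part,t=1,log=x}
step 7 deliver 1→0: —
step 8 timeout(0): 0={coor,t=2,log=x}
step 9 deliver 0→2: 2={part,t=1,log=x}
step 10 timeout(0): 0={coor,t=3,log=x}
step 11 deliver 0→2: 2={part,t=2,log=x}
step 12 deliver 0→1: 1={part,t=2,log=x}
step 13 propose(0,'r'): 0={coor,t=4,log=x}

x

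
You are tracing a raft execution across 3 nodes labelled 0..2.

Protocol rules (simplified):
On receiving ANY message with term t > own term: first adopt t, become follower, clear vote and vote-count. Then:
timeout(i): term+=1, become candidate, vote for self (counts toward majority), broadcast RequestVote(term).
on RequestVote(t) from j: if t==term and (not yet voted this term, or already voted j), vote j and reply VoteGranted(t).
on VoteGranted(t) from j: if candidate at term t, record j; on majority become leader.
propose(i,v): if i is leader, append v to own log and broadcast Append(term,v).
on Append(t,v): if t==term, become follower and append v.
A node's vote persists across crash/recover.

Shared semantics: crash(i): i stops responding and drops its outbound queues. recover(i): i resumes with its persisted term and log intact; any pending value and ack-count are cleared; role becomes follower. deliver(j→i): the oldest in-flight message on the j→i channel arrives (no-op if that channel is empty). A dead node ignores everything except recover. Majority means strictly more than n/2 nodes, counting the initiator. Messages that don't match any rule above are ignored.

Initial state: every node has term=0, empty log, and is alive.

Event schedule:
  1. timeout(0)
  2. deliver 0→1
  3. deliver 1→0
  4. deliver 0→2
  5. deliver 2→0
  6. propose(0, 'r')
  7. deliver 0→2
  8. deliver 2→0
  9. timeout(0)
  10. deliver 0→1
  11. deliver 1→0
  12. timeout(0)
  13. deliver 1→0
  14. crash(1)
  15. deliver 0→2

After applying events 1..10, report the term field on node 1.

e1 timeout(0): 0[cand,t=1,-]
e2 deliver 0→1: 1[foll,t=1,-]
e3 deliver 1→0: 0[lead,t=1,-]
e4 deliver 0→2: 2[foll,t=1,-]
e5 deliver 2→0: ·
e6 propose(0,'r'): 0[lead,t=1,r]
e7 deliver 0→2: 2[foll,t=1,r]
e8 deliver 2→0: ·
e9 timeout(0): 0[cand,t=2,r]
e10 deliver 0→1: 1[foll,t=1,r]

1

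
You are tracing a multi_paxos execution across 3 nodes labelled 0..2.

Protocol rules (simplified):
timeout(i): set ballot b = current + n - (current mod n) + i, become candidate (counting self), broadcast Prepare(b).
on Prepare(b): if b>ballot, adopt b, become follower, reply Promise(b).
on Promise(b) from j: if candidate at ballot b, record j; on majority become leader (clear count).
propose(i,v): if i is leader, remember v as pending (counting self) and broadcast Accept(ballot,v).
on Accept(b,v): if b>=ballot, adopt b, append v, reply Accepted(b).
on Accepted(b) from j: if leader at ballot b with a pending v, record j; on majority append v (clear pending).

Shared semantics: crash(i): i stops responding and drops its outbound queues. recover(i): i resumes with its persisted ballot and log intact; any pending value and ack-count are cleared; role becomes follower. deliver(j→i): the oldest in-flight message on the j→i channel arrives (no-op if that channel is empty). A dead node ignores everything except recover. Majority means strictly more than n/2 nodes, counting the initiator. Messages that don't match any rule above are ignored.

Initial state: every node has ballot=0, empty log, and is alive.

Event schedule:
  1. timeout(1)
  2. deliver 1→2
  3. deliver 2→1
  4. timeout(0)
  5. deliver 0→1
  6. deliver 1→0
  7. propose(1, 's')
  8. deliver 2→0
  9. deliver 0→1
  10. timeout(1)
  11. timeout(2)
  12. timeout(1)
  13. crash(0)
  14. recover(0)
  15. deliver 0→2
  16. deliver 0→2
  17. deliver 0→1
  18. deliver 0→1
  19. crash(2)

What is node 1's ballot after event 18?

10

after 1 — timeout(1): n1:cand/b4/[-]
after 2 — deliver 1→2: n2:foll/b4/[-]
after 3 — deliver 2→1: n1:lead/b4/[-]
after 4 — timeout(0): n0:cand/b3/[-]
after 5 — deliver 0→1: ·
after 6 — deliver 1→0: n0:foll/b4/[-]
after 7 — propose(1,'s'): ·
after 8 — deliver 2→0: ·
after 9 — deliver 0→1: ·
after 10 — timeout(1): n1:cand/b7/[-]
after 11 — timeout(2): n2:cand/b8/[-]
after 12 — timeout(1): n1:cand/b10/[-]
after 13 — crash(0): n0:✗foll/b4/[-]
after 14 — recover(0): n0:foll/b4/[-]
after 15 — deliver 0→2: ·
after 16 — deliver 0→2: ·
after 17 — deliver 0→1: ·
after 18 — deliver 0→1: ·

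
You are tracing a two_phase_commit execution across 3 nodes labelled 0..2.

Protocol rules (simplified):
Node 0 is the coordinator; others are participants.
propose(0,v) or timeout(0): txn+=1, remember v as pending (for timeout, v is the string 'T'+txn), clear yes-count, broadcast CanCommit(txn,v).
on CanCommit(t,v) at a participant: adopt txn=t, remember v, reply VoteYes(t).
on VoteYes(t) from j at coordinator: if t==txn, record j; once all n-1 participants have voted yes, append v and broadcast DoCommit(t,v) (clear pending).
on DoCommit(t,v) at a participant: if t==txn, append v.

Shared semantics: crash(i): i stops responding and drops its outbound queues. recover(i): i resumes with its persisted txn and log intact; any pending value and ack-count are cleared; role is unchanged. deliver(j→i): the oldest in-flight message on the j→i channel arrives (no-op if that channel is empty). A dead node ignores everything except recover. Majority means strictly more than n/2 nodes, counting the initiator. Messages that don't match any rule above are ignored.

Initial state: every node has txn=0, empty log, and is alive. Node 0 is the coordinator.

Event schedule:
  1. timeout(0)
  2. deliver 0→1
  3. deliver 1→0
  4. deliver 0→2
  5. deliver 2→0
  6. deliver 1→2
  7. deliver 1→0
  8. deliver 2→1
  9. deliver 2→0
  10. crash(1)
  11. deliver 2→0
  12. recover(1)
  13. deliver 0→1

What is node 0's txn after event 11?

1. timeout(0):  <0:coor t1 ->
2. deliver 0→1:  <1:part t1 ->
3. deliver 1→0:  nop
4. deliver 0→2:  <2:part t1 ->
5. deliver 2→0:  <0:coor t1 T1>
6. deliver 1→2:  nop
7. deliver 1→0:  nop
8. deliver 2→1:  nop
9. deliver 2→0:  nop
10. crash(1):  <1:✗part t1 ->
11. deliver 2→0:  nop

1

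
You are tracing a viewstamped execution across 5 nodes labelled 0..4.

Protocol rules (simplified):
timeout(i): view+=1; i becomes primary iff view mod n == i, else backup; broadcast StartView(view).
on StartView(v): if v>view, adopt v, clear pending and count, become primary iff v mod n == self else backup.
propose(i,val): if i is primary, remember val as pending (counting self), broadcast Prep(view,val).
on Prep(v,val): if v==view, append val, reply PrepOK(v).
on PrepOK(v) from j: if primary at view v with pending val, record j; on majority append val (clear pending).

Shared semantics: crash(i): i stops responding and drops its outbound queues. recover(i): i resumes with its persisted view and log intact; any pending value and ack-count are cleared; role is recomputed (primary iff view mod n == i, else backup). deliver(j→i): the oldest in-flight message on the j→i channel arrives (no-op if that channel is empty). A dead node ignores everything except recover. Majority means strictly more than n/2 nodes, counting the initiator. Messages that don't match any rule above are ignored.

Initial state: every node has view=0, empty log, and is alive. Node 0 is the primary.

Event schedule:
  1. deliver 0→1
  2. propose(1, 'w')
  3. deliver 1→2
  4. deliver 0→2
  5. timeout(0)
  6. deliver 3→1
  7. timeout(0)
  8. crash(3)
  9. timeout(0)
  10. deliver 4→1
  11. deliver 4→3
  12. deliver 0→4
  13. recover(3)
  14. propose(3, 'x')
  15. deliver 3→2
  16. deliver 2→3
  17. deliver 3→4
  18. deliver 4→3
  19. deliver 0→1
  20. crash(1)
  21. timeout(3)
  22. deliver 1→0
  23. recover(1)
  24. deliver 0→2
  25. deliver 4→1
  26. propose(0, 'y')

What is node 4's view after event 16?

after 1 — deliver 0→1: ·
after 2 — propose(1,'w'): ·
after 3 — deliver 1→2: ·
after 4 — deliver 0→2: ·
after 5 — timeout(0): n0:back/v1/[-]
after 6 — deliver 3→1: ·
after 7 — timeout(0): n0:back/v2/[-]
after 8 — crash(3): n3:✗back/v0/[-]
after 9 — timeout(0): n0:back/v3/[-]
after 10 — deliver 4→1: ·
after 11 — deliver 4→3: ·
after 12 — deliver 0→4: n4:back/v1/[-]
after 13 — recover(3): n3:back/v0/[-]
after 14 — propose(3,'x'): ·
after 15 — deliver 3→2: ·
after 16 — deliver 2→3: ·

1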